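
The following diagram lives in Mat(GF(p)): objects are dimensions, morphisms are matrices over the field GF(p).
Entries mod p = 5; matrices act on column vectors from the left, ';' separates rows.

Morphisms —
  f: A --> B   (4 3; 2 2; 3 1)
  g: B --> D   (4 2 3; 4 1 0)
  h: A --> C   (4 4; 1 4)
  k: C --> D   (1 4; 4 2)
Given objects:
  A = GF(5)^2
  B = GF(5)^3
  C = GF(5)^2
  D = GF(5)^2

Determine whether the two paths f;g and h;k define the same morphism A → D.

Answer: DOES NOT COMMUTE

Trace:
1) trace f;g:
  e0=⟨1,0⟩ f-->⟨4,2,3⟩ g-->⟨4,3⟩
  e1=⟨0,1⟩ f-->⟨3,2,1⟩ g-->⟨4,4⟩
  ⟦path⟧₁ = (4 4; 3 4)
2) trace h;k:
  e0=⟨1,0⟩ h-->⟨4,1⟩ k-->⟨3,3⟩
  e1=⟨0,1⟩ h-->⟨4,4⟩ k-->⟨0,4⟩
  ⟦path⟧₂ = (3 0; 3 4)
Equal? differ; not commutative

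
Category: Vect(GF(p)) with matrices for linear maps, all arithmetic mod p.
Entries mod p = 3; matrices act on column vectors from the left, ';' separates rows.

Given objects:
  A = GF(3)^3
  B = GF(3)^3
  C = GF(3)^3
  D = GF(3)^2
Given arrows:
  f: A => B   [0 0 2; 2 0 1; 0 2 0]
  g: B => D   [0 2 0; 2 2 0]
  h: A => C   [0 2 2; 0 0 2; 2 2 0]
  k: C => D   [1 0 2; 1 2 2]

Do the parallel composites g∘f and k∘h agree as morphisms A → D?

1) trace f;g:
  e0=⟨1,0,0⟩ f=>⟨0,2,0⟩ g=>⟨1,1⟩
  e1=⟨0,1,0⟩ f=>⟨0,0,2⟩ g=>⟨0,0⟩
  e2=⟨0,0,1⟩ f=>⟨2,1,0⟩ g=>⟨2,0⟩
  ⟦path⟧₁ = [1 0 2; 1 0 0]
2) trace h;k:
  e0=⟨1,0,0⟩ h=>⟨0,0,2⟩ k=>⟨1,1⟩
  e1=⟨0,1,0⟩ h=>⟨2,0,2⟩ k=>⟨0,0⟩
  e2=⟨0,0,1⟩ h=>⟨2,2,0⟩ k=>⟨2,0⟩
  ⟦path⟧₂ = [1 0 2; 1 0 0]
Equal? equal; square commutes

Answer: COMMUTES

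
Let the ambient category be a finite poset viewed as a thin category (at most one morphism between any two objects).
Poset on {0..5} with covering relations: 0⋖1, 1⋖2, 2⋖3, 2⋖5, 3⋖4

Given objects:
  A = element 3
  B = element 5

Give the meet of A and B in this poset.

Answer: A∧B = 2

Work:
Common predecessors of 3,5: {0,1,2}
  0 ⊑ 2
  1 ⊑ 2
  2 ⊑ 2
glb = 2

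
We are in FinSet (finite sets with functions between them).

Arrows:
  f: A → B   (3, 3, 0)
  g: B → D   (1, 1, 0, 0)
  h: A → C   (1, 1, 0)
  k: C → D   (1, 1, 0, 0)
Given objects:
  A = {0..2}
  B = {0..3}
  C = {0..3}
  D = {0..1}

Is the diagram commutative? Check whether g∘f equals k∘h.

Path 1 = f;g:
  0 f→3 g→0
  1 f→3 g→0
  2 f→0 g→1
  result₁ = (0, 0, 1)
Path 2 = h;k:
  0 h→1 k→1
  1 h→1 k→1
  2 h→0 k→1
  result₂ = (1, 1, 1)
Equal? NO — does not commute

Answer: DOES NOT COMMUTE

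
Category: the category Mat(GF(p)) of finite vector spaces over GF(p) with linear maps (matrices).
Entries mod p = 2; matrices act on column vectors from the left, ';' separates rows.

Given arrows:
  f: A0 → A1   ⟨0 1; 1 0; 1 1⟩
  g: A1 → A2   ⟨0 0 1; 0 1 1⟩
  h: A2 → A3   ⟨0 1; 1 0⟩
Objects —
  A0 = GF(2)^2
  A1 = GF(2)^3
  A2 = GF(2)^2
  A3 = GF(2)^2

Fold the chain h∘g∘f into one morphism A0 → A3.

Answer: ⟨0 1; 1 1⟩

Derivation:
  e0=[1,0] f→[0,1,1] g→[1,0] h→[0,1]
  e1=[0,1] f→[1,0,1] g→[1,1] h→[1,1]
composite: ⟨0 1; 1 1⟩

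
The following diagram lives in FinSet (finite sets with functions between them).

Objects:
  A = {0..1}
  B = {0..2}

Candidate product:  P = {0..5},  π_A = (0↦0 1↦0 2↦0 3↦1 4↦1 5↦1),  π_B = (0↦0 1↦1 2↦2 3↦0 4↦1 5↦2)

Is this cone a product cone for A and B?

Answer: VALID PRODUCT

Trace:
|A|·|B| = 2·3 = 6;  |P| = 6
Check the pairing map k ↦ (π_A(k), π_B(k)):
  0 ↦ (0,0)
  1 ↦ (0,1)
  2 ↦ (0,2)
  3 ↦ (1,0)
  4 ↦ (1,1)
  5 ↦ (1,2)
distinct pairs in image: 6 / 6 needed
  → bijection onto A×B; projections well-typed.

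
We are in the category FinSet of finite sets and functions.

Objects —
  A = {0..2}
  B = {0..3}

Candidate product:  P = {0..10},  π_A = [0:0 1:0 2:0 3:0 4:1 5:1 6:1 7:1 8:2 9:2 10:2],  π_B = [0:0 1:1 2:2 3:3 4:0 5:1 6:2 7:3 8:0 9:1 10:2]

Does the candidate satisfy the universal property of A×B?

|A|·|B| = 3·4 = 12;  |P| = 11
  → cardinalities differ; no bijection possible.

Answer: NOT A VALID PRODUCT — |P|=11 ≠ |A|·|B|=12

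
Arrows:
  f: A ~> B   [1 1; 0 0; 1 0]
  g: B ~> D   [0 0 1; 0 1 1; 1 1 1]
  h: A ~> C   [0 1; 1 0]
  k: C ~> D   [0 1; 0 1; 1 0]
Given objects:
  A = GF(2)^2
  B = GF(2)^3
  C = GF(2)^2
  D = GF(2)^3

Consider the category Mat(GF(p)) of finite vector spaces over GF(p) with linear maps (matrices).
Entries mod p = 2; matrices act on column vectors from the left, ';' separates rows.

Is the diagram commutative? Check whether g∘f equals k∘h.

Path 1 = f;g:
  e0=(1,0) f~>(1,0,1) g~>(1,1,0)
  e1=(0,1) f~>(1,0,0) g~>(0,0,1)
  composite₁ = [1 0; 1 0; 0 1]
Path 2 = h;k:
  e0=(1,0) h~>(0,1) k~>(1,1,0)
  e1=(0,1) h~>(1,0) k~>(0,0,1)
  composite₂ = [1 0; 1 0; 0 1]
Equal? YES — commutes

Answer: COMMUTES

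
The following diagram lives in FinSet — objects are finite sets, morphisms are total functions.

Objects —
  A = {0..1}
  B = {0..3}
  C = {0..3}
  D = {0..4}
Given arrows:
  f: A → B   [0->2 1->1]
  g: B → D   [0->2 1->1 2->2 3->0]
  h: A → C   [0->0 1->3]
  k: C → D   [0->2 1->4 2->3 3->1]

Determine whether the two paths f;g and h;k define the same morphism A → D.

Along f;g (path 1):
  0 f→2 g→2
  1 f→1 g→1
  result₁ = [0->2 1->1]
Along h;k (path 2):
  0 h→0 k→2
  1 h→3 k→1
  result₂ = [0->2 1->1]
Equal? YES — commutes

Answer: COMMUTES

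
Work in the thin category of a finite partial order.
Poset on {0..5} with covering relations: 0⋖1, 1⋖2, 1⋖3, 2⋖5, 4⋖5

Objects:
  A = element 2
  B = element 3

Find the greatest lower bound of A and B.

Answer: A∧B = 1

Trace:
{x : x⊑A ∧ x⊑B} = {0,1}  (A=2, B=3)
  0 ⊑ 1
  1 ⊑ 1
glb = 1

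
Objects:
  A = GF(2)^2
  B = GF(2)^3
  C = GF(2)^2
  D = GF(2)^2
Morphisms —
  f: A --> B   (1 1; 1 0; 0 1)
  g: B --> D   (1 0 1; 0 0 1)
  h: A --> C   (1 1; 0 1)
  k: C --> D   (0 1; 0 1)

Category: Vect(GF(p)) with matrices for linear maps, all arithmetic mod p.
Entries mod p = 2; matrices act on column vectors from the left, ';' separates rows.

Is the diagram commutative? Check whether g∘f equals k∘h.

1) trace f;g:
  e0=⟨1,0⟩ f-->⟨1,1,0⟩ g-->⟨1,0⟩
  e1=⟨0,1⟩ f-->⟨1,0,1⟩ g-->⟨0,1⟩
  composite₁ = (1 0; 0 1)
2) trace h;k:
  e0=⟨1,0⟩ h-->⟨1,0⟩ k-->⟨0,0⟩
  e1=⟨0,1⟩ h-->⟨1,1⟩ k-->⟨1,1⟩
  composite₂ = (0 1; 0 1)
Equal? differ; not commutative

Answer: DOES NOT COMMUTE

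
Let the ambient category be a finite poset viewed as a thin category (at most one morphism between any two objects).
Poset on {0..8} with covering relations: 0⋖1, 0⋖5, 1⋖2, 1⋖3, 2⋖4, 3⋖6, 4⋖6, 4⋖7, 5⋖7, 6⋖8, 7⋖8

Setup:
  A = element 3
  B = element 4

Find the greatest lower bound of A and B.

{x : x<=A ∧ x<=B} = {0,1}  (A=3, B=4)
  0 <= 1
  1 <= 1
glb = 1

Answer: A∧B = 1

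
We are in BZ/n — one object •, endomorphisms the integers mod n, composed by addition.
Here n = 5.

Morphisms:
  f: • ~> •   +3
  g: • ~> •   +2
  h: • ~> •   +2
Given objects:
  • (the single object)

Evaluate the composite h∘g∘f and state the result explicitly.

  0 +3≡3 +2≡0 +2≡2  (mod 5)
composite: +2

Answer: +2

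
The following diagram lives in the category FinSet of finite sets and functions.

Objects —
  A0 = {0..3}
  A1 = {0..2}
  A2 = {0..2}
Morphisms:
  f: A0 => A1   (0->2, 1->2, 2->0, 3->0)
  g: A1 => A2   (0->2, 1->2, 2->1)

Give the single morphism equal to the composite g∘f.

  0 f=>2 g=>1
  1 f=>2 g=>1
  2 f=>0 g=>2
  3 f=>0 g=>2
result: (0->1, 1->1, 2->2, 3->2)

Answer: (0->1, 1->1, 2->2, 3->2)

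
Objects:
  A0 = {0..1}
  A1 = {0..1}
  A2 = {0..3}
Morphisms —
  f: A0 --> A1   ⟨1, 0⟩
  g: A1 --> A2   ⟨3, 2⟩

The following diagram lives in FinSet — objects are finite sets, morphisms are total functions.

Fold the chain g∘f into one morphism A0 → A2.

  0 f-->1 g-->2
  1 f-->0 g-->3
result: ⟨2, 3⟩

Answer: ⟨2, 3⟩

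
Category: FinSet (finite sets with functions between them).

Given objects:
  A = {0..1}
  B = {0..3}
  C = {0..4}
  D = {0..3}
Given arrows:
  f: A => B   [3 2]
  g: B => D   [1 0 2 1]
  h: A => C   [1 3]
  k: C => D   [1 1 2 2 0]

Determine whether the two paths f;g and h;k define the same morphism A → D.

Answer: COMMUTES

Trace:
1) trace f;g:
  0 f=>3 g=>1
  1 f=>2 g=>2
  result₁ = [1 2]
2) trace h;k:
  0 h=>1 k=>1
  1 h=>3 k=>2
  result₂ = [1 2]
Equal? YES — commutes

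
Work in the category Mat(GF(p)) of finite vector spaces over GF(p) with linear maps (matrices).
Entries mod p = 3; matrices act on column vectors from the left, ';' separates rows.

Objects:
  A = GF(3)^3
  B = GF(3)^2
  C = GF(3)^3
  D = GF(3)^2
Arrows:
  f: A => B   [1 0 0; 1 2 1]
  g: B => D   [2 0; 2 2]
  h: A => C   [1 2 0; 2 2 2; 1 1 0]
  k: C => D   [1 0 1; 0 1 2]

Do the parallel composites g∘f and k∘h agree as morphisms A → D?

Answer: COMMUTES

Work:
Along f;g (path 1):
  e0=⟨1,0,0⟩ f=>⟨1,1⟩ g=>⟨2,1⟩
  e1=⟨0,1,0⟩ f=>⟨0,2⟩ g=>⟨0,1⟩
  e2=⟨0,0,1⟩ f=>⟨0,1⟩ g=>⟨0,2⟩
  ⟦path⟧₁ = [2 0 0; 1 1 2]
Along h;k (path 2):
  e0=⟨1,0,0⟩ h=>⟨1,2,1⟩ k=>⟨2,1⟩
  e1=⟨0,1,0⟩ h=>⟨2,2,1⟩ k=>⟨0,1⟩
  e2=⟨0,0,1⟩ h=>⟨0,2,0⟩ k=>⟨0,2⟩
  ⟦path⟧₂ = [2 0 0; 1 1 2]
Equal? equal; square commutes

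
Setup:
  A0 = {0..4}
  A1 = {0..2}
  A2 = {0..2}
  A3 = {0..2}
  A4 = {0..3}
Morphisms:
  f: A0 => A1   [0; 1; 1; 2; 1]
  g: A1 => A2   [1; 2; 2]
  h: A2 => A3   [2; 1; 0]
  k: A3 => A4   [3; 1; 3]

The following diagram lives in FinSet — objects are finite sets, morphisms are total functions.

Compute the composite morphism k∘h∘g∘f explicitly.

  0 f=>0 g=>1 h=>1 k=>1
  1 f=>1 g=>2 h=>0 k=>3
  2 f=>1 g=>2 h=>0 k=>3
  3 f=>2 g=>2 h=>0 k=>3
  4 f=>1 g=>2 h=>0 k=>3
result: [1; 3; 3; 3; 3]

Answer: [1; 3; 3; 3; 3]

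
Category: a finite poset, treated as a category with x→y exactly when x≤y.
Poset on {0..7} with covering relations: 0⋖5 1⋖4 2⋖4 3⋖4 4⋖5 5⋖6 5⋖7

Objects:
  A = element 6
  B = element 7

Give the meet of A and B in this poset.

Answer: A∧B = 5

Trace:
Lower bounds of A=6 and B=7: {0,1,2,3,4,5}
  0 ⊑ 5
  1 ⊑ 5
  2 ⊑ 5
  3 ⊑ 5
  4 ⊑ 5
  5 ⊑ 5
glb = 5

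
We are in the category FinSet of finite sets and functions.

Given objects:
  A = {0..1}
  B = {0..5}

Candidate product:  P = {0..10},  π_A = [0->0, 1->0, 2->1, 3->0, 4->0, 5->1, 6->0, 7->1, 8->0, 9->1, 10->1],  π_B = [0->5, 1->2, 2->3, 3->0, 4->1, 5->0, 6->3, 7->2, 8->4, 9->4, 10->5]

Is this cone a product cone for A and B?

|A|·|B| = 2·6 = 12;  |P| = 11
  → cardinalities differ; no bijection possible.

Answer: NOT A VALID PRODUCT — |P|=11 ≠ |A|·|B|=12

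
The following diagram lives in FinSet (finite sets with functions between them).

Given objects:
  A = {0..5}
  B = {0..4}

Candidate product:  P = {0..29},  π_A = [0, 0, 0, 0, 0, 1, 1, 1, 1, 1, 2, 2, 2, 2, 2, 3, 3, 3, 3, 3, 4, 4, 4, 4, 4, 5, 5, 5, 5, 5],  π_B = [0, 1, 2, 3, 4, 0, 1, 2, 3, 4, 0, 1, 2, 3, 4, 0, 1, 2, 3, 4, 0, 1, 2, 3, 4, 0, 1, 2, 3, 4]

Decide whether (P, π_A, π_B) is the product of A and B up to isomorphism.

|A|·|B| = 6·5 = 30;  |P| = 30
Check the pairing map k ↦ (π_A(k), π_B(k)):
  0 : (0,0)
  1 : (0,1)
  2 : (0,2)
  3 : (0,3)
  4 : (0,4)
  5 : (1,0)
  6 : (1,1)
  7 : (1,2)
  8 : (1,3)
  9 : (1,4)
  10 : (2,0)
  11 : (2,1)
  12 : (2,2)
  13 : (2,3)
  14 : (2,4)
  15 : (3,0)
  16 : (3,1)
  17 : (3,2)
  18 : (3,3)
  19 : (3,4)
  20 : (4,0)
  21 : (4,1)
  22 : (4,2)
  23 : (4,3)
  24 : (4,4)
  25 : (5,0)
  26 : (5,1)
  27 : (5,2)
  28 : (5,3)
  29 : (5,4)
distinct pairs in image: 30 / 30 needed
  → bijection onto A×B; projections well-typed.

Answer: VALID PRODUCT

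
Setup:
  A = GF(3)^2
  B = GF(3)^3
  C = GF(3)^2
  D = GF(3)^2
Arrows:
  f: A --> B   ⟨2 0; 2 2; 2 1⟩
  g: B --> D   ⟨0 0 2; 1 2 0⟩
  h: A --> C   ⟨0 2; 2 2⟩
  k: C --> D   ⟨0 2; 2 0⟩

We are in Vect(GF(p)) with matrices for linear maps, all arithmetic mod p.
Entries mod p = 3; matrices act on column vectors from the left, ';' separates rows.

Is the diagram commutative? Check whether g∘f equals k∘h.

Path 1 = f;g:
  e0=[1,0] f-->[2,2,2] g-->[1,0]
  e1=[0,1] f-->[0,2,1] g-->[2,1]
  composite₁ = ⟨1 2; 0 1⟩
Path 2 = h;k:
  e0=[1,0] h-->[0,2] k-->[1,0]
  e1=[0,1] h-->[2,2] k-->[1,1]
  composite₂ = ⟨1 1; 0 1⟩
Equal? NO — does not commute

Answer: DOES NOT COMMUTE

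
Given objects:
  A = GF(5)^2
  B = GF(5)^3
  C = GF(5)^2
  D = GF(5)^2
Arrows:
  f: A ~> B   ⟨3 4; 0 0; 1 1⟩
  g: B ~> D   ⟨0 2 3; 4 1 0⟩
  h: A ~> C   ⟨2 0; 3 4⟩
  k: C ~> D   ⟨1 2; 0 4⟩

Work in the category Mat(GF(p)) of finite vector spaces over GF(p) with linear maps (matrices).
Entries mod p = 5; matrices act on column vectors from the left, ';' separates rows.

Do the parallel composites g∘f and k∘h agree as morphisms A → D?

Answer: COMMUTES

Trace:
Along f;g (path 1):
  e0=(1,0) f~>(3,0,1) g~>(3,2)
  e1=(0,1) f~>(4,0,1) g~>(3,1)
  ⟦path⟧₁ = ⟨3 3; 2 1⟩
Along h;k (path 2):
  e0=(1,0) h~>(2,3) k~>(3,2)
  e1=(0,1) h~>(0,4) k~>(3,1)
  ⟦path⟧₂ = ⟨3 3; 2 1⟩
Equal? equal; square commutes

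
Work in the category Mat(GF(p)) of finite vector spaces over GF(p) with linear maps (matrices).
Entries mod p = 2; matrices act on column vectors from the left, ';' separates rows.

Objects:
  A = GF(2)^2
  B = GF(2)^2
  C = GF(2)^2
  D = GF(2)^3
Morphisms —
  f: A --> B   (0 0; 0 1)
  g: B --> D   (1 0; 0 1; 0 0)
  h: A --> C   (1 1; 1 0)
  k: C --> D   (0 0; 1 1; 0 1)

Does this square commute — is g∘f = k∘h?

1) trace f;g:
  e0=⟨1,0⟩ f-->⟨0,0⟩ g-->⟨0,0,0⟩
  e1=⟨0,1⟩ f-->⟨0,1⟩ g-->⟨0,1,0⟩
  ⟦path⟧₁ = (0 0; 0 1; 0 0)
2) trace h;k:
  e0=⟨1,0⟩ h-->⟨1,1⟩ k-->⟨0,0,1⟩
  e1=⟨0,1⟩ h-->⟨1,0⟩ k-->⟨0,1,0⟩
  ⟦path⟧₂ = (0 0; 0 1; 1 0)
Equal? differ; not commutative

Answer: DOES NOT COMMUTE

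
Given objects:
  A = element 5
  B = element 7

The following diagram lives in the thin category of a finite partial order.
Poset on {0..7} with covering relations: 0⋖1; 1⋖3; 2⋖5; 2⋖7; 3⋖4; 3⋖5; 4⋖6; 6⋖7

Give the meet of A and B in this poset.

{x : x≤A ∧ x≤B} = {0,1,2,3}  (A=5, B=7)
  maximal lower bounds 2 and 3 are incomparable: neither 2≤3 nor 3≤2
→ no greatest lower bound exists

Answer: NO MEET EXISTS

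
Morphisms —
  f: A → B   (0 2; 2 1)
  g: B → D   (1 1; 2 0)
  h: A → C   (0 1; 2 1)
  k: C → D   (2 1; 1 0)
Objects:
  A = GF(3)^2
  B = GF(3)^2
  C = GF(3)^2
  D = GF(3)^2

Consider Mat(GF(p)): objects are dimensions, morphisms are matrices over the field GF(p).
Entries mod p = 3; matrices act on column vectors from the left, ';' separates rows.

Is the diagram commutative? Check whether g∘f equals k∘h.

1) trace f;g:
  e0=(1,0) f→(0,2) g→(2,0)
  e1=(0,1) f→(2,1) g→(0,1)
  result₁ = (2 0; 0 1)
2) trace h;k:
  e0=(1,0) h→(0,2) k→(2,0)
  e1=(0,1) h→(1,1) k→(0,1)
  result₂ = (2 0; 0 1)
Equal? same morphism ✓

Answer: COMMUTES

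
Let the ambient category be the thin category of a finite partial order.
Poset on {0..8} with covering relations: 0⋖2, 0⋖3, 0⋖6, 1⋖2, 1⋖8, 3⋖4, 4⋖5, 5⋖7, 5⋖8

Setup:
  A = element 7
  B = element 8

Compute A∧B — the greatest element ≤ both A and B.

Common predecessors of 7,8: {0,3,4,5}
  0 ≤ 5
  3 ≤ 5
  4 ≤ 5
  5 ≤ 5
glb = 5

Answer: A∧B = 5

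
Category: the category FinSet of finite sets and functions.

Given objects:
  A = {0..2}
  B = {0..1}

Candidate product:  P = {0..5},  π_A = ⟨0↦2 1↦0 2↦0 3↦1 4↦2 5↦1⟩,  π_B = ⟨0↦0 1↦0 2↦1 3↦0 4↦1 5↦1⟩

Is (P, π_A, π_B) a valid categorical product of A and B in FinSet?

|A|·|B| = 3·2 = 6;  |P| = 6
Check the pairing map k ↦ (π_A(k), π_B(k)):
  0 ↦ (2,0)
  1 ↦ (0,0)
  2 ↦ (0,1)
  3 ↦ (1,0)
  4 ↦ (2,1)
  5 ↦ (1,1)
distinct pairs in image: 6 / 6 needed
  → bijection onto A×B; projections well-typed.

Answer: VALID PRODUCT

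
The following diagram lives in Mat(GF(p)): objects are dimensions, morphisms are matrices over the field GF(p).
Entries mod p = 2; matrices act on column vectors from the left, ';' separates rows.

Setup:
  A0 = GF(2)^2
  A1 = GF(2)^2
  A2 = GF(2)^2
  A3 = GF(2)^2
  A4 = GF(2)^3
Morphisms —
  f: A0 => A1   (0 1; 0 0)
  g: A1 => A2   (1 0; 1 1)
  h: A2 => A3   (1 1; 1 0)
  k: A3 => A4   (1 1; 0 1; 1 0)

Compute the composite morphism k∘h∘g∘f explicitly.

Answer: (0 1; 0 1; 0 0)

Derivation:
  e0=(1,0) f=>(0,0) g=>(0,0) h=>(0,0) k=>(0,0,0)
  e1=(0,1) f=>(1,0) g=>(1,1) h=>(0,1) k=>(1,1,0)
⟦path⟧: (0 1; 0 1; 0 0)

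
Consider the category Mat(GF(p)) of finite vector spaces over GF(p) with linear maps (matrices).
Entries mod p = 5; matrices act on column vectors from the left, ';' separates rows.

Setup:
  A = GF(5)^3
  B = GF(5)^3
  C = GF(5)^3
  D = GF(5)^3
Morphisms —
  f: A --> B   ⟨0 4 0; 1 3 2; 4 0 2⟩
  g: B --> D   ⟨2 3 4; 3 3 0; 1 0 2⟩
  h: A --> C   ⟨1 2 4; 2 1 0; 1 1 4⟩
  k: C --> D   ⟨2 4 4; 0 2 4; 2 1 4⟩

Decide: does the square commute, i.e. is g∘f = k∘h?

Along f;g (path 1):
  e0=(1,0,0) f-->(0,1,4) g-->(4,3,3)
  e1=(0,1,0) f-->(4,3,0) g-->(2,1,4)
  e2=(0,0,1) f-->(0,2,2) g-->(4,1,4)
  composite₁ = ⟨4 2 4; 3 1 1; 3 4 4⟩
Along h;k (path 2):
  e0=(1,0,0) h-->(1,2,1) k-->(4,3,3)
  e1=(0,1,0) h-->(2,1,1) k-->(2,1,4)
  e2=(0,0,1) h-->(4,0,4) k-->(4,1,4)
  composite₂ = ⟨4 2 4; 3 1 1; 3 4 4⟩
Equal? equal; square commutes

Answer: COMMUTES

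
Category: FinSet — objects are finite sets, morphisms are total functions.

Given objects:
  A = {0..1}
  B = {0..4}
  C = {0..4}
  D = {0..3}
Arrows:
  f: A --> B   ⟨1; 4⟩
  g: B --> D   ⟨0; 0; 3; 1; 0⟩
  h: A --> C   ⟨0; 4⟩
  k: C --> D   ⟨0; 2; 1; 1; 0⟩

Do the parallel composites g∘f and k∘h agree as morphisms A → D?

Along f;g (path 1):
  0 f-->1 g-->0
  1 f-->4 g-->0
  result₁ = ⟨0; 0⟩
Along h;k (path 2):
  0 h-->0 k-->0
  1 h-->4 k-->0
  result₂ = ⟨0; 0⟩
Equal? same morphism ✓

Answer: COMMUTES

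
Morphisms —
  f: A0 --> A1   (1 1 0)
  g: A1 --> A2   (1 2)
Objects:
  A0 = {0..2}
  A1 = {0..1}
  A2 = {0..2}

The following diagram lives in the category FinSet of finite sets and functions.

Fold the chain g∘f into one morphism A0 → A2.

  0 f-->1 g-->2
  1 f-->1 g-->2
  2 f-->0 g-->1
⟦path⟧: (2 2 1)

Answer: (2 2 1)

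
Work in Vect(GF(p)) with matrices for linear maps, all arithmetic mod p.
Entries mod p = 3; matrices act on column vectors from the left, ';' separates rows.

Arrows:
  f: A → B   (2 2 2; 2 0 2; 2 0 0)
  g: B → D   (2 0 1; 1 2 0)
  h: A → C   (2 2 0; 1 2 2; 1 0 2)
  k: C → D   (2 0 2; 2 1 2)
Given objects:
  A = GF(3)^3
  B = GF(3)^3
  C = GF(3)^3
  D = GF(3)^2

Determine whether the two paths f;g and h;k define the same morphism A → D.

Along f;g (path 1):
  e0=(1,0,0) f→(2,2,2) g→(0,0)
  e1=(0,1,0) f→(2,0,0) g→(1,2)
  e2=(0,0,1) f→(2,2,0) g→(1,0)
  composite₁ = (0 1 1; 0 2 0)
Along h;k (path 2):
  e0=(1,0,0) h→(2,1,1) k→(0,1)
  e1=(0,1,0) h→(2,2,0) k→(1,0)
  e2=(0,0,1) h→(0,2,2) k→(1,0)
  composite₂ = (0 1 1; 1 0 0)
Equal? differ; not commutative

Answer: DOES NOT COMMUTE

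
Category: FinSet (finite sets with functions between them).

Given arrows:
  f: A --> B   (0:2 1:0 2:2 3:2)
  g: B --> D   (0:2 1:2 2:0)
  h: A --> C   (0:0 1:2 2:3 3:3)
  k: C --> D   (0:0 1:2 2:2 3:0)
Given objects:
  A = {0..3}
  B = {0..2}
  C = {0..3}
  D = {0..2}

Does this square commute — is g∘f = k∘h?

Along f;g (path 1):
  0 f-->2 g-->0
  1 f-->0 g-->2
  2 f-->2 g-->0
  3 f-->2 g-->0
  result₁ = (0:0 1:2 2:0 3:0)
Along h;k (path 2):
  0 h-->0 k-->0
  1 h-->2 k-->2
  2 h-->3 k-->0
  3 h-->3 k-->0
  result₂ = (0:0 1:2 2:0 3:0)
Equal? YES — commutes

Answer: COMMUTES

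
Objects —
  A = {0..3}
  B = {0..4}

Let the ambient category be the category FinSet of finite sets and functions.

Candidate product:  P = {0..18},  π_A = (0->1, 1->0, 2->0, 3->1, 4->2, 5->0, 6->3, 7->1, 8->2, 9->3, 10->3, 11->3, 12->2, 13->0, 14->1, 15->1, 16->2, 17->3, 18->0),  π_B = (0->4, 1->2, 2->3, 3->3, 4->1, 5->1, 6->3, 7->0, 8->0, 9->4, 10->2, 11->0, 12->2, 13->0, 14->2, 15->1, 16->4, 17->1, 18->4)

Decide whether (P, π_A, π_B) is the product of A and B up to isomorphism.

Answer: NOT A VALID PRODUCT — |P|=19 ≠ |A|·|B|=20

Work:
|A|·|B| = 4·5 = 20;  |P| = 19
  → cardinalities differ; no bijection possible.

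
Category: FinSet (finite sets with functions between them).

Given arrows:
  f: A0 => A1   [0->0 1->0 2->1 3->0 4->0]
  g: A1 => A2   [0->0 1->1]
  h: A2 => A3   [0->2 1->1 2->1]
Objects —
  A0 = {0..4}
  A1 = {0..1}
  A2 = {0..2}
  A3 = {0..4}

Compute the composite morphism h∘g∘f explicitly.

  0 f=>0 g=>0 h=>2
  1 f=>0 g=>0 h=>2
  2 f=>1 g=>1 h=>1
  3 f=>0 g=>0 h=>2
  4 f=>0 g=>0 h=>2
result: [0->2 1->2 2->1 3->2 4->2]

Answer: [0->2 1->2 2->1 3->2 4->2]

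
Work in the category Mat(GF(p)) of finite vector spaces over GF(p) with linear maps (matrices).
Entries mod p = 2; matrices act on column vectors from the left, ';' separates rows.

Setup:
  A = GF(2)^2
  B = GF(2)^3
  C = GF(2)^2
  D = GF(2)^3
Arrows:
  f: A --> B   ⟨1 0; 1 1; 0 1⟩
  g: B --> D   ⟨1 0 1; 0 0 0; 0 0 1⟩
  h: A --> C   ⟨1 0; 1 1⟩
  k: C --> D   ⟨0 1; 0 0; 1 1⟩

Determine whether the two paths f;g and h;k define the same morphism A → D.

Answer: COMMUTES

Work:
Along f;g (path 1):
  e0=⟨1,0⟩ f-->⟨1,1,0⟩ g-->⟨1,0,0⟩
  e1=⟨0,1⟩ f-->⟨0,1,1⟩ g-->⟨1,0,1⟩
  ⟦path⟧₁ = ⟨1 1; 0 0; 0 1⟩
Along h;k (path 2):
  e0=⟨1,0⟩ h-->⟨1,1⟩ k-->⟨1,0,0⟩
  e1=⟨0,1⟩ h-->⟨0,1⟩ k-->⟨1,0,1⟩
  ⟦path⟧₂ = ⟨1 1; 0 0; 0 1⟩
Equal? YES — commutes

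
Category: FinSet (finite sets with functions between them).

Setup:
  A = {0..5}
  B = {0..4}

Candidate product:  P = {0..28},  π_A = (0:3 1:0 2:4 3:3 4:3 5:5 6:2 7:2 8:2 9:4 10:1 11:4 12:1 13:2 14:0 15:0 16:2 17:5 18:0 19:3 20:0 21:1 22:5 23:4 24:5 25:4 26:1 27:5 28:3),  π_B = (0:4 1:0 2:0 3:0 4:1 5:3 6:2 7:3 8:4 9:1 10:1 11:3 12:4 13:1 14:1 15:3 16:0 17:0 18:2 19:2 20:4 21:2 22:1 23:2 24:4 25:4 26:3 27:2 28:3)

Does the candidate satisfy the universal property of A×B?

Answer: NOT A VALID PRODUCT — |P|=29 ≠ |A|·|B|=30

Trace:
|A|·|B| = 6·5 = 30;  |P| = 29
  → cardinalities differ; no bijection possible.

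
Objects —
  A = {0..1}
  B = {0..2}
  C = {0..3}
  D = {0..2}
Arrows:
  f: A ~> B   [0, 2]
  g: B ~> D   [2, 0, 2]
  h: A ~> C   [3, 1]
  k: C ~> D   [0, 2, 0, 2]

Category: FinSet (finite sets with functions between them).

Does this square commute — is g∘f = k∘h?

Answer: COMMUTES

Work:
Path 1 = f;g:
  0 f~>0 g~>2
  1 f~>2 g~>2
  result₁ = [2, 2]
Path 2 = h;k:
  0 h~>3 k~>2
  1 h~>1 k~>2
  result₂ = [2, 2]
Equal? YES — commutes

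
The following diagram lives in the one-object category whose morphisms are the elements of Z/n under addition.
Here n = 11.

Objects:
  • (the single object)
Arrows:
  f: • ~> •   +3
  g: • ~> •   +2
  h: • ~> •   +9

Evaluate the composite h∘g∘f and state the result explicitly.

Answer: +3

Work:
  0 +3≡3 +2≡5 +9≡3  (mod 11)
⟦path⟧: +3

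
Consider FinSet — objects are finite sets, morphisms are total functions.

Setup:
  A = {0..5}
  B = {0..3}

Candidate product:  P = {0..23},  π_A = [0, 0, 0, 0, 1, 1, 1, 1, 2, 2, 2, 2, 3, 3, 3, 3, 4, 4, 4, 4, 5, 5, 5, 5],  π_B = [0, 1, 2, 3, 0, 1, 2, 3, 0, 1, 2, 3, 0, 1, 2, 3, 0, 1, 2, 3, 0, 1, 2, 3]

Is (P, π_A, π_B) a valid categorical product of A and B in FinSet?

Answer: VALID PRODUCT

Work:
|A|·|B| = 6·4 = 24;  |P| = 24
Check the pairing map k ↦ (π_A(k), π_B(k)):
  0 ↦ (0,0)
  1 ↦ (0,1)
  2 ↦ (0,2)
  3 ↦ (0,3)
  4 ↦ (1,0)
  5 ↦ (1,1)
  6 ↦ (1,2)
  7 ↦ (1,3)
  8 ↦ (2,0)
  9 ↦ (2,1)
  10 ↦ (2,2)
  11 ↦ (2,3)
  12 ↦ (3,0)
  13 ↦ (3,1)
  14 ↦ (3,2)
  15 ↦ (3,3)
  16 ↦ (4,0)
  17 ↦ (4,1)
  18 ↦ (4,2)
  19 ↦ (4,3)
  20 ↦ (5,0)
  21 ↦ (5,1)
  22 ↦ (5,2)
  23 ↦ (5,3)
distinct pairs in image: 24 / 24 needed
  → bijection onto A×B; projections well-typed.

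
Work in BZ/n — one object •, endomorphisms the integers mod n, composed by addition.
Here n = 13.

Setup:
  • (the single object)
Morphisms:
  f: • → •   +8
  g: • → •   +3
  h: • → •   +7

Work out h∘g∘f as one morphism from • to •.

  0 +8≡8 +3≡11 +7≡5  (mod 13)
composite: +5

Answer: +5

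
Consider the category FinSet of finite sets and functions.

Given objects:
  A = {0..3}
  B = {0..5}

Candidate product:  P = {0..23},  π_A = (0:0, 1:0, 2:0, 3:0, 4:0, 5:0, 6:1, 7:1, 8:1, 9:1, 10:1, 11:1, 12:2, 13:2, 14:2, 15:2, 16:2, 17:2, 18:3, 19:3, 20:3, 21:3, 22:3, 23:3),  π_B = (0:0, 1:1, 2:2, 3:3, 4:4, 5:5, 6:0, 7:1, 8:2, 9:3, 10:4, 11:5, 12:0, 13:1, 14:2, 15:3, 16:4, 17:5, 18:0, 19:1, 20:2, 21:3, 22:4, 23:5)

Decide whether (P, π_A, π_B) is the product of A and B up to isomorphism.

|A|·|B| = 4·6 = 24;  |P| = 24
Check the pairing map k ↦ (π_A(k), π_B(k)):
  0 : (0,0)
  1 : (0,1)
  2 : (0,2)
  3 : (0,3)
  4 : (0,4)
  5 : (0,5)
  6 : (1,0)
  7 : (1,1)
  8 : (1,2)
  9 : (1,3)
  10 : (1,4)
  11 : (1,5)
  12 : (2,0)
  13 : (2,1)
  14 : (2,2)
  15 : (2,3)
  16 : (2,4)
  17 : (2,5)
  18 : (3,0)
  19 : (3,1)
  20 : (3,2)
  21 : (3,3)
  22 : (3,4)
  23 : (3,5)
distinct pairs in image: 24 / 24 needed
  → bijection onto A×B; projections well-typed.

Answer: VALID PRODUCT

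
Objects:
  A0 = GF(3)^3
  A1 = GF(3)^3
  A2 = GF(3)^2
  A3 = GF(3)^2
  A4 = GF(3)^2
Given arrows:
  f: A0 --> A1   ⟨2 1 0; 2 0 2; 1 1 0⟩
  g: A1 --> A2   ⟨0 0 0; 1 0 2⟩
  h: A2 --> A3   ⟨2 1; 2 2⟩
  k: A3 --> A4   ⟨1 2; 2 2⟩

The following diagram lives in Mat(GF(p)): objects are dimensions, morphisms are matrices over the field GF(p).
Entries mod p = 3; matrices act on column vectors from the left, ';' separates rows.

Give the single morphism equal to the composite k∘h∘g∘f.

  e0=(1,0,0) f-->(2,2,1) g-->(0,1) h-->(1,2) k-->(2,0)
  e1=(0,1,0) f-->(1,0,1) g-->(0,0) h-->(0,0) k-->(0,0)
  e2=(0,0,1) f-->(0,2,0) g-->(0,0) h-->(0,0) k-->(0,0)
result: ⟨2 0 0; 0 0 0⟩

Answer: ⟨2 0 0; 0 0 0⟩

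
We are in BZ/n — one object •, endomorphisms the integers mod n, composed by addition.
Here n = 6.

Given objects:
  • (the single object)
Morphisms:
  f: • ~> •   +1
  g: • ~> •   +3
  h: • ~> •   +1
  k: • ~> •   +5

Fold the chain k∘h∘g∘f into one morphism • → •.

Answer: +4

Work:
  0 +1≡1 +3≡4 +1≡5 +5≡4  (mod 6)
composite: +4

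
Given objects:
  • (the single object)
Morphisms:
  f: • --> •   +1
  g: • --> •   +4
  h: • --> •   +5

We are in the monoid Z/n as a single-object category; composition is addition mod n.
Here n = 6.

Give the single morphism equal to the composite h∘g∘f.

Answer: +4

Work:
  0 +1≡1 +4≡5 +5≡4  (mod 6)
result: +4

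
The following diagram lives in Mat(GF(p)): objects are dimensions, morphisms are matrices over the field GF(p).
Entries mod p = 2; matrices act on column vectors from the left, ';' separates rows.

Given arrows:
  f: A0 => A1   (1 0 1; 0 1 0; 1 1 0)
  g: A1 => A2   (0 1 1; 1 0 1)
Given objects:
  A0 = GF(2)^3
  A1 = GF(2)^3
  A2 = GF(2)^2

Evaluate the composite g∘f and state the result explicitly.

  e0=[1,0,0] f=>[1,0,1] g=>[1,0]
  e1=[0,1,0] f=>[0,1,1] g=>[0,1]
  e2=[0,0,1] f=>[1,0,0] g=>[0,1]
⟦path⟧: (1 0 0; 0 1 1)

Answer: (1 0 0; 0 1 1)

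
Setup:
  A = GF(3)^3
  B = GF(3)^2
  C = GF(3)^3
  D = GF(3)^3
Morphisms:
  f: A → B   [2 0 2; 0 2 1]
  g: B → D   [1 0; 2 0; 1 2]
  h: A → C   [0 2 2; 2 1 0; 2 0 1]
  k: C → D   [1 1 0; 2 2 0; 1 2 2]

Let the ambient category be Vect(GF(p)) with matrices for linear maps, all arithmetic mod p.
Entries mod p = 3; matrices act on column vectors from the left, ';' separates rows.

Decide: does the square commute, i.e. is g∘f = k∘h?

Path 1 = f;g:
  e0=[1,0,0] f→[2,0] g→[2,1,2]
  e1=[0,1,0] f→[0,2] g→[0,0,1]
  e2=[0,0,1] f→[2,1] g→[2,1,1]
  ⟦path⟧₁ = [2 0 2; 1 0 1; 2 1 1]
Path 2 = h;k:
  e0=[1,0,0] h→[0,2,2] k→[2,1,2]
  e1=[0,1,0] h→[2,1,0] k→[0,0,1]
  e2=[0,0,1] h→[2,0,1] k→[2,1,1]
  ⟦path⟧₂ = [2 0 2; 1 0 1; 2 1 1]
Equal? same morphism ✓

Answer: COMMUTES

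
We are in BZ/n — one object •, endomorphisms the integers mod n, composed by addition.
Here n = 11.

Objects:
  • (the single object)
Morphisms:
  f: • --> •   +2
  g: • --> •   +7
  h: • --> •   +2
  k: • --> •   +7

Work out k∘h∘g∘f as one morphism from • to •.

Answer: +7

Work:
  0 +2≡2 +7≡9 +2≡0 +7≡7  (mod 11)
composite: +7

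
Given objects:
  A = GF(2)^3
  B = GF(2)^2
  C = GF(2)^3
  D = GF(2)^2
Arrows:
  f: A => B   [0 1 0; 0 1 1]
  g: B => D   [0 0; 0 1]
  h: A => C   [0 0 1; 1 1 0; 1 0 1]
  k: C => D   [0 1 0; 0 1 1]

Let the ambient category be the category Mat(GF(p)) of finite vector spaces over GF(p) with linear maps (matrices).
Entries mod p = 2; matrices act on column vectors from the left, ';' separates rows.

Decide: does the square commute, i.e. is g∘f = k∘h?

1) trace f;g:
  e0=(1,0,0) f=>(0,0) g=>(0,0)
  e1=(0,1,0) f=>(1,1) g=>(0,1)
  e2=(0,0,1) f=>(0,1) g=>(0,1)
  result₁ = [0 0 0; 0 1 1]
2) trace h;k:
  e0=(1,0,0) h=>(0,1,1) k=>(1,0)
  e1=(0,1,0) h=>(0,1,0) k=>(1,1)
  e2=(0,0,1) h=>(1,0,1) k=>(0,1)
  result₂ = [1 1 0; 0 1 1]
Equal? differ; not commutative

Answer: DOES NOT COMMUTE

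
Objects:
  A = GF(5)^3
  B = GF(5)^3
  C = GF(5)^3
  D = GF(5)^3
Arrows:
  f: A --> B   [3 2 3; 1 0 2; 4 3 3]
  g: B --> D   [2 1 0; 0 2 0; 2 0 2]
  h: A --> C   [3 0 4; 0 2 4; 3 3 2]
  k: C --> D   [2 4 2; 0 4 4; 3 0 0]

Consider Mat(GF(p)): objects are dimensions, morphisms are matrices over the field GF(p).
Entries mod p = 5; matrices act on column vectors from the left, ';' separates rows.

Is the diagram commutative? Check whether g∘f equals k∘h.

Along f;g (path 1):
  e0=(1,0,0) f-->(3,1,4) g-->(2,2,4)
  e1=(0,1,0) f-->(2,0,3) g-->(4,0,0)
  e2=(0,0,1) f-->(3,2,3) g-->(3,4,2)
  ⟦path⟧₁ = [2 4 3; 2 0 4; 4 0 2]
Along h;k (path 2):
  e0=(1,0,0) h-->(3,0,3) k-->(2,2,4)
  e1=(0,1,0) h-->(0,2,3) k-->(4,0,0)
  e2=(0,0,1) h-->(4,4,2) k-->(3,4,2)
  ⟦path⟧₂ = [2 4 3; 2 0 4; 4 0 2]
Equal? same morphism ✓

Answer: COMMUTES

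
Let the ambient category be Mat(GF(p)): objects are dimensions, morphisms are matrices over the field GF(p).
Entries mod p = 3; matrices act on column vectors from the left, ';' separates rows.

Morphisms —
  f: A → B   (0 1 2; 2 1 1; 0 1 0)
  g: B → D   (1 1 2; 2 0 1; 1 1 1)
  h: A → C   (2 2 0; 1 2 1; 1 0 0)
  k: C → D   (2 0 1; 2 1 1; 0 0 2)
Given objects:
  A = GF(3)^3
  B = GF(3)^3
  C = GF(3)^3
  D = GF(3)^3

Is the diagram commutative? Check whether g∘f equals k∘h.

Path 1 = f;g:
  e0=[1,0,0] f→[0,2,0] g→[2,0,2]
  e1=[0,1,0] f→[1,1,1] g→[1,0,0]
  e2=[0,0,1] f→[2,1,0] g→[0,1,0]
  result₁ = (2 1 0; 0 0 1; 2 0 0)
Path 2 = h;k:
  e0=[1,0,0] h→[2,1,1] k→[2,0,2]
  e1=[0,1,0] h→[2,2,0] k→[1,0,0]
  e2=[0,0,1] h→[0,1,0] k→[0,1,0]
  result₂ = (2 1 0; 0 0 1; 2 0 0)
Equal? same morphism ✓

Answer: COMMUTES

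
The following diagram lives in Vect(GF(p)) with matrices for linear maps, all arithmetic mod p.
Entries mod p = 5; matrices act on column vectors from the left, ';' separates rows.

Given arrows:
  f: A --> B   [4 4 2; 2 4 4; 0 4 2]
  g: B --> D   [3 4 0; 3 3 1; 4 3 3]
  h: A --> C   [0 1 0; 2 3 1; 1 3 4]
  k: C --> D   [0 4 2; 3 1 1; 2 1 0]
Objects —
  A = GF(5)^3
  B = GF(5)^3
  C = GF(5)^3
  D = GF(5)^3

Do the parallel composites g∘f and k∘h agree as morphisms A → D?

Answer: DOES NOT COMMUTE

Trace:
Along f;g (path 1):
  e0=[1,0,0] f-->[4,2,0] g-->[0,3,2]
  e1=[0,1,0] f-->[4,4,4] g-->[3,3,0]
  e2=[0,0,1] f-->[2,4,2] g-->[2,0,1]
  composite₁ = [0 3 2; 3 3 0; 2 0 1]
Along h;k (path 2):
  e0=[1,0,0] h-->[0,2,1] k-->[0,3,2]
  e1=[0,1,0] h-->[1,3,3] k-->[3,4,0]
  e2=[0,0,1] h-->[0,1,4] k-->[2,0,1]
  composite₂ = [0 3 2; 3 4 0; 2 0 1]
Equal? differ; not commutative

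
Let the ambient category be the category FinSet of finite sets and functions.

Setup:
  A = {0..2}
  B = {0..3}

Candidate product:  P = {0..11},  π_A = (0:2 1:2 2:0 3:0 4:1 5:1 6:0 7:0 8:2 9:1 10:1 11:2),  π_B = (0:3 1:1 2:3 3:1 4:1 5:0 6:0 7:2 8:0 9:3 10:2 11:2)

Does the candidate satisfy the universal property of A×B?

|A|·|B| = 3·4 = 12;  |P| = 12
Check the pairing map k ↦ (π_A(k), π_B(k)):
  0 : (2,3)
  1 : (2,1)
  2 : (0,3)
  3 : (0,1)
  4 : (1,1)
  5 : (1,0)
  6 : (0,0)
  7 : (0,2)
  8 : (2,0)
  9 : (1,3)
  10 : (1,2)
  11 : (2,2)
distinct pairs in image: 12 / 12 needed
  → bijection onto A×B; projections well-typed.

Answer: VALID PRODUCT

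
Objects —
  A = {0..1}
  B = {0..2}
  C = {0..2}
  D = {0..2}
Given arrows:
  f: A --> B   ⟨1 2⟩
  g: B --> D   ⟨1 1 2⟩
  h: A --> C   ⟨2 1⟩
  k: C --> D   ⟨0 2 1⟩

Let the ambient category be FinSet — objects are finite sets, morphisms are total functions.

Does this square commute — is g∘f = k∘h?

Answer: COMMUTES

Trace:
Along f;g (path 1):
  0 f-->1 g-->1
  1 f-->2 g-->2
  composite₁ = ⟨1 2⟩
Along h;k (path 2):
  0 h-->2 k-->1
  1 h-->1 k-->2
  composite₂ = ⟨1 2⟩
Equal? equal; square commutes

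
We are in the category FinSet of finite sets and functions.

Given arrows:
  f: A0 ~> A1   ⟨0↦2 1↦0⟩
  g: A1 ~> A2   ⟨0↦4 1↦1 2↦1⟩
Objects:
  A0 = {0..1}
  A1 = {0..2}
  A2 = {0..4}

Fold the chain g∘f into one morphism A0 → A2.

  0 f~>2 g~>1
  1 f~>0 g~>4
composite: ⟨0↦1 1↦4⟩

Answer: ⟨0↦1 1↦4⟩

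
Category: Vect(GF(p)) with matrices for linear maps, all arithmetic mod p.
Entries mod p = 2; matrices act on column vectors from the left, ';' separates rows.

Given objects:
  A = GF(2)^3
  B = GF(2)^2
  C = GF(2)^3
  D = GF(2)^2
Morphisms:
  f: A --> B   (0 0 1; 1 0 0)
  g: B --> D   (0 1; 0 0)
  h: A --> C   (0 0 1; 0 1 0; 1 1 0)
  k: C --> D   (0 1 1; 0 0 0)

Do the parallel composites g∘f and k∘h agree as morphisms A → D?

Answer: COMMUTES

Work:
Path 1 = f;g:
  e0=[1,0,0] f-->[0,1] g-->[1,0]
  e1=[0,1,0] f-->[0,0] g-->[0,0]
  e2=[0,0,1] f-->[1,0] g-->[0,0]
  result₁ = (1 0 0; 0 0 0)
Path 2 = h;k:
  e0=[1,0,0] h-->[0,0,1] k-->[1,0]
  e1=[0,1,0] h-->[0,1,1] k-->[0,0]
  e2=[0,0,1] h-->[1,0,0] k-->[0,0]
  result₂ = (1 0 0; 0 0 0)
Equal? equal; square commutes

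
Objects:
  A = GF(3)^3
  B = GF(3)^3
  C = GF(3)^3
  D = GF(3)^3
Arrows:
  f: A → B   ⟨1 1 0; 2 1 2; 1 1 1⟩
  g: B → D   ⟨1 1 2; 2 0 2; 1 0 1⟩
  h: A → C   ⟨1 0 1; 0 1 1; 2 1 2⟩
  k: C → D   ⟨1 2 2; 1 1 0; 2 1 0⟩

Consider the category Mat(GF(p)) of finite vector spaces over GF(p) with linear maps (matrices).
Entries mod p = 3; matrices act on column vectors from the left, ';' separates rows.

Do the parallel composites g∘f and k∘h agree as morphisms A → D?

1) trace f;g:
  e0=[1,0,0] f→[1,2,1] g→[2,1,2]
  e1=[0,1,0] f→[1,1,1] g→[1,1,2]
  e2=[0,0,1] f→[0,2,1] g→[1,2,1]
  composite₁ = ⟨2 1 1; 1 1 2; 2 2 1⟩
2) trace h;k:
  e0=[1,0,0] h→[1,0,2] k→[2,1,2]
  e1=[0,1,0] h→[0,1,1] k→[1,1,1]
  e2=[0,0,1] h→[1,1,2] k→[1,2,0]
  composite₂ = ⟨2 1 1; 1 1 2; 2 1 0⟩
Equal? differ; not commutative

Answer: DOES NOT COMMUTE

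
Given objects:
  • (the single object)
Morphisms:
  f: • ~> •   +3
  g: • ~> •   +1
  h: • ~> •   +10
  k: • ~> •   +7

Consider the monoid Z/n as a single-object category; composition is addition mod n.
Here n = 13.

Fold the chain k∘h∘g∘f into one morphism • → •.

Answer: +8

Derivation:
  0 +3≡3 +1≡4 +10≡1 +7≡8  (mod 13)
⟦path⟧: +8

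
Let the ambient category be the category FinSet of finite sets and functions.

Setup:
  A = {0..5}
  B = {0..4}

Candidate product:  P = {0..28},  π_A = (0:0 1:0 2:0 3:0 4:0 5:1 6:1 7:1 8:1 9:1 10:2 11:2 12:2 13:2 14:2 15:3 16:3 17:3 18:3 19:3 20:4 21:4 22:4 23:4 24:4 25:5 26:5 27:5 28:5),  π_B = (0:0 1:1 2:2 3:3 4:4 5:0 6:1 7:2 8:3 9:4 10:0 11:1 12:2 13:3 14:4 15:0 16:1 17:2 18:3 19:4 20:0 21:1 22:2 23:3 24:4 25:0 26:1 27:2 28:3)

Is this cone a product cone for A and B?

|A|·|B| = 6·5 = 30;  |P| = 29
  → cardinalities differ; no bijection possible.

Answer: NOT A VALID PRODUCT — |P|=29 ≠ |A|·|B|=30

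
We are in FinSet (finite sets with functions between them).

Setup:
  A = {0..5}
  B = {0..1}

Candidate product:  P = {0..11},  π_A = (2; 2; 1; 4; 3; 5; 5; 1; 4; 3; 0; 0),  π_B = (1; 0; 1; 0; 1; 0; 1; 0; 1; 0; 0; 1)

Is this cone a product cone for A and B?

|A|·|B| = 6·2 = 12;  |P| = 12
Check the pairing map k ↦ (π_A(k), π_B(k)):
  0 ↦ (2,1)
  1 ↦ (2,0)
  2 ↦ (1,1)
  3 ↦ (4,0)
  4 ↦ (3,1)
  5 ↦ (5,0)
  6 ↦ (5,1)
  7 ↦ (1,0)
  8 ↦ (4,1)
  9 ↦ (3,0)
  10 ↦ (0,0)
  11 ↦ (0,1)
distinct pairs in image: 12 / 12 needed
  → bijection onto A×B; projections well-typed.

Answer: VALID PRODUCT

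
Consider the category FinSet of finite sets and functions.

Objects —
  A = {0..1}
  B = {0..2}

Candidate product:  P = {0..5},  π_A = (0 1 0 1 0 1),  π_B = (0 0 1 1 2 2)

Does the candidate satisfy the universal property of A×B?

Answer: VALID PRODUCT

Trace:
|A|·|B| = 2·3 = 6;  |P| = 6
Check the pairing map k ↦ (π_A(k), π_B(k)):
  0 ↦ (0,0)
  1 ↦ (1,0)
  2 ↦ (0,1)
  3 ↦ (1,1)
  4 ↦ (0,2)
  5 ↦ (1,2)
distinct pairs in image: 6 / 6 needed
  → bijection onto A×B; projections well-typed.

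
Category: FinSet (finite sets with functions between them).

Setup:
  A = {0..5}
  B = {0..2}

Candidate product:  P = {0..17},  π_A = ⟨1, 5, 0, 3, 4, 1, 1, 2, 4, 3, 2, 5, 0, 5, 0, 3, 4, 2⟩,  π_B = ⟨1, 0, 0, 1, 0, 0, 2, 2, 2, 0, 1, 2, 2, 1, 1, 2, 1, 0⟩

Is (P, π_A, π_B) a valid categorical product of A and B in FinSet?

Answer: VALID PRODUCT

Trace:
|A|·|B| = 6·3 = 18;  |P| = 18
Check the pairing map k ↦ (π_A(k), π_B(k)):
  0 ↦ (1,1)
  1 ↦ (5,0)
  2 ↦ (0,0)
  3 ↦ (3,1)
  4 ↦ (4,0)
  5 ↦ (1,0)
  6 ↦ (1,2)
  7 ↦ (2,2)
  8 ↦ (4,2)
  9 ↦ (3,0)
  10 ↦ (2,1)
  11 ↦ (5,2)
  12 ↦ (0,2)
  13 ↦ (5,1)
  14 ↦ (0,1)
  15 ↦ (3,2)
  16 ↦ (4,1)
  17 ↦ (2,0)
distinct pairs in image: 18 / 18 needed
  → bijection onto A×B; projections well-typed.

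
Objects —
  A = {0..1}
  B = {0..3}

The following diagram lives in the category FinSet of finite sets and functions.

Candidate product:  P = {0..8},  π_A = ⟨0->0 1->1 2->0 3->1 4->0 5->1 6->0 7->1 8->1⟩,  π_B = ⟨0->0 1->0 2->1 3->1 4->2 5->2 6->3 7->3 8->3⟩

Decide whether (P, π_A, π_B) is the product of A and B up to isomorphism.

Answer: NOT A VALID PRODUCT — |P|=9 ≠ |A|·|B|=8

Derivation:
|A|·|B| = 2·4 = 8;  |P| = 9
  → cardinalities differ; no bijection possible.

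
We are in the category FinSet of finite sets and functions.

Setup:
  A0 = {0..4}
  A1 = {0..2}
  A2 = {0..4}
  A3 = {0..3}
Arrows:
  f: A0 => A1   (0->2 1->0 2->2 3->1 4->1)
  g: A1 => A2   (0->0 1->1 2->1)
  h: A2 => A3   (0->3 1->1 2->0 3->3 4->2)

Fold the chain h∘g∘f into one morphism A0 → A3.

  0 f=>2 g=>1 h=>1
  1 f=>0 g=>0 h=>3
  2 f=>2 g=>1 h=>1
  3 f=>1 g=>1 h=>1
  4 f=>1 g=>1 h=>1
result: (0->1 1->3 2->1 3->1 4->1)

Answer: (0->1 1->3 2->1 3->1 4->1)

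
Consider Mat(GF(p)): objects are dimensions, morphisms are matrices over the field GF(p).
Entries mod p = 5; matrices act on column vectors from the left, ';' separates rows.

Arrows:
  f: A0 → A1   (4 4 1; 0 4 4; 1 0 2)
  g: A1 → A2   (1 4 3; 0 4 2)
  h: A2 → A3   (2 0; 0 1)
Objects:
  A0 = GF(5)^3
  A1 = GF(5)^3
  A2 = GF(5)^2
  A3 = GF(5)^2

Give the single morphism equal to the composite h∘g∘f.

  e0=(1,0,0) f→(4,0,1) g→(2,2) h→(4,2)
  e1=(0,1,0) f→(4,4,0) g→(0,1) h→(0,1)
  e2=(0,0,1) f→(1,4,2) g→(3,0) h→(1,0)
⟦path⟧: (4 0 1; 2 1 0)

Answer: (4 0 1; 2 1 0)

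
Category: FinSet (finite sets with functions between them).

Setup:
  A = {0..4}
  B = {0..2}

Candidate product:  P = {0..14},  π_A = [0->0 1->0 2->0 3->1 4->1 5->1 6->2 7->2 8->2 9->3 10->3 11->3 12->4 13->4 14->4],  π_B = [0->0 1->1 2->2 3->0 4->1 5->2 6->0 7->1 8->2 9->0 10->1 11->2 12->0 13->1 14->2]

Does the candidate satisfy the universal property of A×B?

Answer: VALID PRODUCT

Work:
|A|·|B| = 5·3 = 15;  |P| = 15
Check the pairing map k ↦ (π_A(k), π_B(k)):
  0 -> (0,0)
  1 -> (0,1)
  2 -> (0,2)
  3 -> (1,0)
  4 -> (1,1)
  5 -> (1,2)
  6 -> (2,0)
  7 -> (2,1)
  8 -> (2,2)
  9 -> (3,0)
  10 -> (3,1)
  11 -> (3,2)
  12 -> (4,0)
  13 -> (4,1)
  14 -> (4,2)
distinct pairs in image: 15 / 15 needed
  → bijection onto A×B; projections well-typed.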